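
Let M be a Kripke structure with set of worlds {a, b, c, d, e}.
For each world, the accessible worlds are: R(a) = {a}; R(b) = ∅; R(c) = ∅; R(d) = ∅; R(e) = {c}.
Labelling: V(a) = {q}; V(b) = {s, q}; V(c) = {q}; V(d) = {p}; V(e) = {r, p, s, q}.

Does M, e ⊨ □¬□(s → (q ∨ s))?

Recall that □ψ holds at a world iff ψ holds at every accessible world, and ◇ψ holds iff ψ holds at some accessible world.
At e: □¬□(s → (q ∨ s)) requires ¬□(s → (q ∨ s)) at every successor {c}.
  ¬□(s → (q ∨ s)) fails at c, so □¬□(s → (q ∨ s)) is false at e.
    At c: □(s → (q ∨ s)) is true, so ¬□(s → (q ∨ s)) is false.
      At c: no accessible worlds, so □(s → (q ∨ s)) holds vacuously.

No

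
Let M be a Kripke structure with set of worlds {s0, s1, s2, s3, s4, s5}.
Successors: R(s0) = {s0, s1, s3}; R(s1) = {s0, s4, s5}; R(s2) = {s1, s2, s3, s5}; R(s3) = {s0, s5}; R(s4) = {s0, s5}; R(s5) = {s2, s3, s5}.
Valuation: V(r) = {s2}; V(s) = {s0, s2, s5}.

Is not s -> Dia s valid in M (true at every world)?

Let φ = not s -> Dia s. Evaluate φ at each world:
  s0 (successors {s0, s1, s3}): φ is true.
  s1 (successors {s0, s4, s5}): φ is true.
  s2 (successors {s1, s2, s3, s5}): φ is true.
  s3 (successors {s0, s5}): φ is true.
  s4 (successors {s0, s5}): φ is true.
  s5 (successors {s2, s3, s5}): φ is true.
For instance, at s5:
  At s5: not s is false, Dia s is true, so not s -> Dia s is true.
    At s5: Dia s requires s at some successor in {s2, s3, s5}.
      s holds at s2, so Dia s is true at s5.

Yes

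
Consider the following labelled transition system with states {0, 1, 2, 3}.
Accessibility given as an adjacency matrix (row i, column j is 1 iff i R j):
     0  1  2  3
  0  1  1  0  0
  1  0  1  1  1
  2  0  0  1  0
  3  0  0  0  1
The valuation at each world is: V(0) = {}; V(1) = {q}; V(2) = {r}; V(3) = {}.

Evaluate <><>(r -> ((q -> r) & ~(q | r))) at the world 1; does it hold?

At 1: <><>(r -> ((q -> r) & ~(q | r))) requires <>(r -> ((q -> r) & ~(q | r))) at some successor in {1, 2, 3}.
  <>(r -> ((q -> r) & ~(q | r))) holds at 1, so <><>(r -> ((q -> r) & ~(q | r))) is true at 1.
    At 1: <>(r -> ((q -> r) & ~(q | r))) requires r -> ((q -> r) & ~(q | r)) at some successor in {1, 2, 3}.
      r -> ((q -> r) & ~(q | r)) holds at 1, so <>(r -> ((q -> r) & ~(q | r))) is true at 1.

Yes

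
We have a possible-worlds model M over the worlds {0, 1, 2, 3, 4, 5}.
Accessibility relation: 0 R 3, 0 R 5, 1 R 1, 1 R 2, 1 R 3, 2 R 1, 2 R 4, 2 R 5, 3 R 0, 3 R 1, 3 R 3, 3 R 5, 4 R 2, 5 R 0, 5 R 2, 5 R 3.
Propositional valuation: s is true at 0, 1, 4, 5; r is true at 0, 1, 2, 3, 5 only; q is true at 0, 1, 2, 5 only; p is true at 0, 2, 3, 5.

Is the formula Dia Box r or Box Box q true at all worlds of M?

Recall that Box ψ holds at a world iff ψ holds at every accessible world, and Dia ψ holds iff ψ holds at some accessible world.
Let φ = Dia Box r or Box Box q. Evaluate φ at each world:
  0 (successors {3, 5}): φ is true.
  1 (successors {1, 2, 3}): φ is true.
  2 (successors {1, 4, 5}): φ is true.
  3 (successors {0, 1, 3, 5}): φ is true.
  4 (successors {2}): φ is false.
  5 (successors {0, 2, 3}): φ is true.
Detail at 4 (counterexample):
  At 4: Dia Box r is false, Box Box q is false, so Dia Box r or Box Box q is false.
    At 4: Dia Box r requires Box r at some successor in {2}.
      At 2: Box r is false.
    So Dia Box r is false at 4.
    At 4: Box Box q requires Box q at every successor {2}.
      Box q fails at 2, so Box Box q is false at 4.

No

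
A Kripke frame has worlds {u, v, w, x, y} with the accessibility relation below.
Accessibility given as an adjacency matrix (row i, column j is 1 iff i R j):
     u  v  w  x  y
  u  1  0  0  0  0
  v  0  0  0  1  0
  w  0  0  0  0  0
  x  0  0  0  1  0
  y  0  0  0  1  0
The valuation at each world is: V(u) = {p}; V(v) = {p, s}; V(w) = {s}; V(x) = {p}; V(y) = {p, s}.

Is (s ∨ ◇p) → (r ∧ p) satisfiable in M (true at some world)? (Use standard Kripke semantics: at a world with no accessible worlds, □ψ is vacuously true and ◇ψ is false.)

Recall that ◇ψ holds at a world iff ψ holds at some accessible world.
Let φ = (s ∨ ◇p) → (r ∧ p). Evaluate φ at each world:
  u (successors {u}): φ is false.
  v (successors {x}): φ is false.
  w (successors ∅): φ is false.
  x (successors {x}): φ is false.
  y (successors {x}): φ is false.
For instance, at y:
  At y: s ∨ ◇p is true, r ∧ p is false, so (s ∨ ◇p) → (r ∧ p) is false.
    At y: s is true, ◇p is true, so s ∨ ◇p is true.
      At y: ◇p requires p at some successor in {x}.
        p holds at x, so ◇p is true at y.

No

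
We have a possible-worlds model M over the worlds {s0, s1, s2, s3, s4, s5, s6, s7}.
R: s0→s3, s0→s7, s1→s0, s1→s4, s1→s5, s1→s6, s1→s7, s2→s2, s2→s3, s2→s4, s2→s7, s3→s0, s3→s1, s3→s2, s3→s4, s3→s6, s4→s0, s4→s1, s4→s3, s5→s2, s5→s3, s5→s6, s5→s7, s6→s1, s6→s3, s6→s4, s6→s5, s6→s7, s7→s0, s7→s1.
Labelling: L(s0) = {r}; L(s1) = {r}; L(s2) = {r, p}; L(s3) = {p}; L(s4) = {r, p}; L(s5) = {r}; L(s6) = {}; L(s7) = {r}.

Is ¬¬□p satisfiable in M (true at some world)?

No

Recall that □ψ holds at a world iff ψ holds at every accessible world, and ◇ψ holds iff ψ holds at some accessible world.
Let φ = ¬¬□p. Evaluate φ at each world:
  s0 (successors {s3, s7}): φ is false.
  s1 (successors {s0, s4, s5, s6, s7}): φ is false.
  s2 (successors {s2, s3, s4, s7}): φ is false.
  s3 (successors {s0, s1, s2, s4, s6}): φ is false.
  s4 (successors {s0, s1, s3}): φ is false.
  s5 (successors {s2, s3, s6, s7}): φ is false.
  s6 (successors {s1, s3, s4, s5, s7}): φ is false.
  s7 (successors {s0, s1}): φ is false.
For instance, at s1:
  At s1: ¬□p is true, so ¬¬□p is false.
    At s1: □p is false, so ¬□p is true.
      At s1: □p requires p at every successor {s0, s4, s5, s6, s7}.
        p fails at s0, so □p is false at s1.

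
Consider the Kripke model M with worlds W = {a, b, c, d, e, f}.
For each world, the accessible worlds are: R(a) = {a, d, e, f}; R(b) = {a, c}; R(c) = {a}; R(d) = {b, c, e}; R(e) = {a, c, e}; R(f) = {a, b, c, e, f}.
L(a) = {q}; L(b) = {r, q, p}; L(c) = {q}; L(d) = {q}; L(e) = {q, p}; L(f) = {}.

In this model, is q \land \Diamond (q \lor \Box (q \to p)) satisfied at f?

No

At f: q is false, \Diamond (q \lor \Box (q \to p)) is true, so q \land \Diamond (q \lor \Box (q \to p)) is false.
  At f: \Diamond (q \lor \Box (q \to p)) requires q \lor \Box (q \to p) at some successor in {a, b, c, e, f}.
    q \lor \Box (q \to p) holds at a, so \Diamond (q \lor \Box (q \to p)) is true at f.
      At a: q is true, \Box (q \to p) is false, so q \lor \Box (q \to p) is true.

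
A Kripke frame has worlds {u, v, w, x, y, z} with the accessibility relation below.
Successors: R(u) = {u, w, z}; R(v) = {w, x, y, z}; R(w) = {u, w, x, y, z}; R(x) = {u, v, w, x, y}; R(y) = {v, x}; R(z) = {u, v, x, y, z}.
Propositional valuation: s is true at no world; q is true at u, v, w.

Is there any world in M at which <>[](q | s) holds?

No

Let φ = <>[](q | s). Evaluate φ at each world:
  u (successors {u, w, z}): φ is false.
  v (successors {w, x, y, z}): φ is false.
  w (successors {u, w, x, y, z}): φ is false.
  x (successors {u, v, w, x, y}): φ is false.
  y (successors {v, x}): φ is false.
  z (successors {u, v, x, y, z}): φ is false.
For instance, at w:
  At w: <>[](q | s) requires [](q | s) at some successor in {u, w, x, y, z}.
    At u: [](q | s) is false.
    At w: [](q | s) is false.
    At x: [](q | s) is false.
    At y: [](q | s) is false.
    At z: [](q | s) is false.
  So <>[](q | s) is false at w.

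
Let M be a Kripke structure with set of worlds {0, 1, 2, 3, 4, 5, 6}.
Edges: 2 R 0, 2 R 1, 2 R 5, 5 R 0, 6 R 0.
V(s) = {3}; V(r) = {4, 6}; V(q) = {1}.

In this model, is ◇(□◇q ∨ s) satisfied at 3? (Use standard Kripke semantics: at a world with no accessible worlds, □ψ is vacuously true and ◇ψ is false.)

No

At 3: no accessible worlds, so ◇(□◇q ∨ s) is false.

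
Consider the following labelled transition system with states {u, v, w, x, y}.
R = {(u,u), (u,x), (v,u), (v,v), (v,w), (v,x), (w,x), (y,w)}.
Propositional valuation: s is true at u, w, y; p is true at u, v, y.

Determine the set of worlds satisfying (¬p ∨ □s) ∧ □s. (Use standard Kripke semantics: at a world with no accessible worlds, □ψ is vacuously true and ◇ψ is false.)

Let φ = (¬p ∨ □s) ∧ □s. Evaluate φ at each world:
  u (successors {u, x}): φ is false.
  v (successors {u, v, w, x}): φ is false.
  w (successors {x}): φ is false.
  x (successors ∅): φ is true.
  y (successors {w}): φ is true.
For instance, at u:
  At u: ¬p ∨ □s is false, □s is false, so (¬p ∨ □s) ∧ □s is false.
    At u: ¬p is false, □s is false, so ¬p ∨ □s is false.
      At u: □s requires s at every successor {u, x}.
        s fails at x, so □s is false at u.
    At u: □s requires s at every successor {u, x}.
      s fails at x, so □s is false at u.
Satisfying worlds: {x, y}

x, y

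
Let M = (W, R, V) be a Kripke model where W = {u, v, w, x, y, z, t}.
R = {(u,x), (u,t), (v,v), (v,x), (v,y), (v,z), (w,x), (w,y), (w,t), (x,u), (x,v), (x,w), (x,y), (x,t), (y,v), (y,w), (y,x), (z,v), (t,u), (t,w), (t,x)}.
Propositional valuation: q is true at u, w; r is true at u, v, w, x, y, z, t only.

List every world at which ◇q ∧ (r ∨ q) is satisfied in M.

Let φ = ◇q ∧ (r ∨ q). Evaluate φ at each world:
  u (successors {x, t}): φ is false.
  v (successors {v, x, y, z}): φ is false.
  w (successors {x, y, t}): φ is false.
  x (successors {u, v, w, y, t}): φ is true.
  y (successors {v, w, x}): φ is true.
  z (successors {v}): φ is false.
  t (successors {u, w, x}): φ is true.
For instance, at z:
  At z: ◇q is false, r ∨ q is true, so ◇q ∧ (r ∨ q) is false.
    At z: ◇q requires q at some successor in {v}.
      At v: q is false.
    So ◇q is false at z.
Satisfying worlds: {x, y, t}

x, y, t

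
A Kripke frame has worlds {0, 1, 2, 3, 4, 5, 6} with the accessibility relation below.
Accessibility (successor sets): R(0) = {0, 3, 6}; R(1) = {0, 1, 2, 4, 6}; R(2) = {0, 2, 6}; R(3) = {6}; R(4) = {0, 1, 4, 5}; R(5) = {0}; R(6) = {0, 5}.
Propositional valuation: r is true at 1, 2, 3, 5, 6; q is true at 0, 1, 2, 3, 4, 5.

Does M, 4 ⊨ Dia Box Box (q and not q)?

No

At 4: Dia Box Box (q and not q) requires Box Box (q and not q) at some successor in {0, 1, 4, 5}.
  At 0: Box Box (q and not q) is false.
  At 1: Box Box (q and not q) is false.
  At 4: Box Box (q and not q) is false.
  At 5: Box Box (q and not q) is false.
So Dia Box Box (q and not q) is false at 4.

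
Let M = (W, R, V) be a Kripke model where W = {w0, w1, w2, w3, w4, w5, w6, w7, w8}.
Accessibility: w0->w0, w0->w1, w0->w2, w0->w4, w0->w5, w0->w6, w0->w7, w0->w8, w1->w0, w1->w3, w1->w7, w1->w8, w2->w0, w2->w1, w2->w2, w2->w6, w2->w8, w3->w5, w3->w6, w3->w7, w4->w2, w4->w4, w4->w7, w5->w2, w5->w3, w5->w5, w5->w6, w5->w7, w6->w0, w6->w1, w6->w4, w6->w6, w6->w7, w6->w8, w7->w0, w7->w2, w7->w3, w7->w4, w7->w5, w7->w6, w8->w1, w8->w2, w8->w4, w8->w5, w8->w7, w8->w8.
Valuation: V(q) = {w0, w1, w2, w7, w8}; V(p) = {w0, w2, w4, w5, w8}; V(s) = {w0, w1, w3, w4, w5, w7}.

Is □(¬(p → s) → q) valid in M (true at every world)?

Yes

Let φ = □(¬(p → s) → q). Evaluate φ at each world:
  w0 (successors {w0, w1, w2, w4, w5, w6, w7, w8}): φ is true.
  w1 (successors {w0, w3, w7, w8}): φ is true.
  w2 (successors {w0, w1, w2, w6, w8}): φ is true.
  w3 (successors {w5, w6, w7}): φ is true.
  w4 (successors {w2, w4, w7}): φ is true.
  w5 (successors {w2, w3, w5, w6, w7}): φ is true.
  w6 (successors {w0, w1, w4, w6, w7, w8}): φ is true.
  w7 (successors {w0, w2, w3, w4, w5, w6}): φ is true.
  w8 (successors {w1, w2, w4, w5, w7, w8}): φ is true.
For instance, at w5:
  At w5: □(¬(p → s) → q) requires ¬(p → s) → q at every successor {w2, w3, w5, w6, w7}.
    At w2: ¬(p → s) → q is true.
    At w3: ¬(p → s) → q is true.
    At w5: ¬(p → s) → q is true.
    At w6: ¬(p → s) → q is true.
    At w7: ¬(p → s) → q is true.
  So □(¬(p → s) → q) is true at w5.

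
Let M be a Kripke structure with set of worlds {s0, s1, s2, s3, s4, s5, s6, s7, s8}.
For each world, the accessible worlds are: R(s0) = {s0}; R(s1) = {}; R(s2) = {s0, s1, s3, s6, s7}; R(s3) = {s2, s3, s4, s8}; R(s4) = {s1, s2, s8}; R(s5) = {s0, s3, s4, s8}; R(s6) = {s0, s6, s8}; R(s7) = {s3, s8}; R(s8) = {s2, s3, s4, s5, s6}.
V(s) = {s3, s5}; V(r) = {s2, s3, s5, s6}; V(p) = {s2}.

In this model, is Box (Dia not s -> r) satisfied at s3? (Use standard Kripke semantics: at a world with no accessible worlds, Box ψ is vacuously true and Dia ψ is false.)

No

At s3: Box (Dia not s -> r) requires Dia not s -> r at every successor {s2, s3, s4, s8}.
  Dia not s -> r fails at s4, so Box (Dia not s -> r) is false at s3.
    At s4: Dia not s is true, r is false, so Dia not s -> r is false.
      At s4: Dia not s requires not s at some successor in {s1, s2, s8}.
        not s holds at s1, so Dia not s is true at s4.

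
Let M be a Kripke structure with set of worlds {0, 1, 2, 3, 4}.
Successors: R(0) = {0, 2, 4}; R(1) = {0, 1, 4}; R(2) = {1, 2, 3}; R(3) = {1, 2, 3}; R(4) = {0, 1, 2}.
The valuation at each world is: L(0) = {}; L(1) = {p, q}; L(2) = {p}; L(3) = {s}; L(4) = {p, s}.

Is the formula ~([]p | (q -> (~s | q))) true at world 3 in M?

At 3: []p | (q -> (~s | q)) is true, so ~([]p | (q -> (~s | q))) is false.
  At 3: []p is false, q -> (~s | q) is true, so []p | (q -> (~s | q)) is true.
    At 3: []p requires p at every successor {1, 2, 3}.
      p fails at 3, so []p is false at 3.

No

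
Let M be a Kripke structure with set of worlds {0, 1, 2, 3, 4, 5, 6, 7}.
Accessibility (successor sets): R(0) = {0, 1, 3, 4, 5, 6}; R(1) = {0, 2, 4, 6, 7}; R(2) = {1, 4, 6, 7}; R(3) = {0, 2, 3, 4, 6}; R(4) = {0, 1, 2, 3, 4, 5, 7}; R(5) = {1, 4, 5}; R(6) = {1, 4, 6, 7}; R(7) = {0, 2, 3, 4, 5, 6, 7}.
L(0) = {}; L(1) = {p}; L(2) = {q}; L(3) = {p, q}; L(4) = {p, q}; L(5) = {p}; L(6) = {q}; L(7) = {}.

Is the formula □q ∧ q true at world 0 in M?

No

At 0: □q is false, q is false, so □q ∧ q is false.
  At 0: □q requires q at every successor {0, 1, 3, 4, 5, 6}.
    q fails at 0, so □q is false at 0.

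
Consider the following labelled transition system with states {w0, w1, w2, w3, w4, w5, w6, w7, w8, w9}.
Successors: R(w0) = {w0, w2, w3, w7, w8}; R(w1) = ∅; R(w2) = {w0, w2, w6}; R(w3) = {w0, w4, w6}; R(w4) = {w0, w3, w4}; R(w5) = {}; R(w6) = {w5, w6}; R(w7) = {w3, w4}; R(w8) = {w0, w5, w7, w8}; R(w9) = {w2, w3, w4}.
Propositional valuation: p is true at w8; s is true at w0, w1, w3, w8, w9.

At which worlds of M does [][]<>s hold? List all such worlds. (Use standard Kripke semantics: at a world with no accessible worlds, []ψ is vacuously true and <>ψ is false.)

Let φ = [][]<>s. Evaluate φ at each world:
  w0 (successors {w0, w2, w3, w7, w8}): φ is false.
  w1 (successors ∅): φ is true.
  w2 (successors {w0, w2, w6}): φ is false.
  w3 (successors {w0, w4, w6}): φ is false.
  w4 (successors {w0, w3, w4}): φ is false.
  w5 (successors ∅): φ is true.
  w6 (successors {w5, w6}): φ is false.
  w7 (successors {w3, w4}): φ is false.
  w8 (successors {w0, w5, w7, w8}): φ is false.
  w9 (successors {w2, w3, w4}): φ is false.
For instance, at w2:
  At w2: [][]<>s requires []<>s at every successor {w0, w2, w6}.
    []<>s fails at w2, so [][]<>s is false at w2.
      At w2: []<>s requires <>s at every successor {w0, w2, w6}.
        <>s fails at w6, so []<>s is false at w2.
Satisfying worlds: {w1, w5}

w1, w5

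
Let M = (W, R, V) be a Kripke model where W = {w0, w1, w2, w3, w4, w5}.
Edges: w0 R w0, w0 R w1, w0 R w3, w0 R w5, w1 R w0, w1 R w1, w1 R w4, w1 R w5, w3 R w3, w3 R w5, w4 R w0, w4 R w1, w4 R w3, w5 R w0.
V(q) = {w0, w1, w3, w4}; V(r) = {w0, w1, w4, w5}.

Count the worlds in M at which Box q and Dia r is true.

Let φ = Box q and Dia r. Evaluate φ at each world:
  w0 (successors {w0, w1, w3, w5}): φ is false.
  w1 (successors {w0, w1, w4, w5}): φ is false.
  w2 (successors ∅): φ is false.
  w3 (successors {w3, w5}): φ is false.
  w4 (successors {w0, w1, w3}): φ is true.
  w5 (successors {w0}): φ is true.
For instance, at w3:
  At w3: Box q is false, Dia r is true, so Box q and Dia r is false.
    At w3: Box q requires q at every successor {w3, w5}.
      q fails at w5, so Box q is false at w3.
    At w3: Dia r requires r at some successor in {w3, w5}.
      r holds at w5, so Dia r is true at w3.
Satisfying worlds: {w4, w5}

2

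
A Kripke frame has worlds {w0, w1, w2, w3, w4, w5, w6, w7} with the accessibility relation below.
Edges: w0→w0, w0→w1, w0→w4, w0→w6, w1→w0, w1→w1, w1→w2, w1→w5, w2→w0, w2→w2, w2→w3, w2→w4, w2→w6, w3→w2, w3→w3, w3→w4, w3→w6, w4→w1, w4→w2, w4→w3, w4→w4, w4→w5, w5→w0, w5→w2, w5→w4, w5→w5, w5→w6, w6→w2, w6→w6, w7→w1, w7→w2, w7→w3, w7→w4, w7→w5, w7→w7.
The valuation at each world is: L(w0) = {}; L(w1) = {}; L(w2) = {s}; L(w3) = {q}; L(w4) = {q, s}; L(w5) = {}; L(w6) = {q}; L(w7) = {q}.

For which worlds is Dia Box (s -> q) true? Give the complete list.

Recall that Box ψ holds at a world iff ψ holds at every accessible world, and Dia ψ holds iff ψ holds at some accessible world.
Let φ = Dia Box (s -> q). Evaluate φ at each world:
  w0 (successors {w0, w1, w4, w6}): φ is true.
  w1 (successors {w0, w1, w2, w5}): φ is true.
  w2 (successors {w0, w2, w3, w4, w6}): φ is true.
  w3 (successors {w2, w3, w4, w6}): φ is false.
  w4 (successors {w1, w2, w3, w4, w5}): φ is false.
  w5 (successors {w0, w2, w4, w5, w6}): φ is true.
  w6 (successors {w2, w6}): φ is false.
  w7 (successors {w1, w2, w3, w4, w5, w7}): φ is false.
For instance, at w5:
  At w5: Dia Box (s -> q) requires Box (s -> q) at some successor in {w0, w2, w4, w5, w6}.
    Box (s -> q) holds at w0, so Dia Box (s -> q) is true at w5.
      At w0: Box (s -> q) requires s -> q at every successor {w0, w1, w4, w6}.
        At w0: s -> q is true.
        At w1: s -> q is true.
        At w4: s -> q is true.
        At w6: s -> q is true.
      So Box (s -> q) is true at w0.
Satisfying worlds: {w0, w1, w2, w5}

w0, w1, w2, w5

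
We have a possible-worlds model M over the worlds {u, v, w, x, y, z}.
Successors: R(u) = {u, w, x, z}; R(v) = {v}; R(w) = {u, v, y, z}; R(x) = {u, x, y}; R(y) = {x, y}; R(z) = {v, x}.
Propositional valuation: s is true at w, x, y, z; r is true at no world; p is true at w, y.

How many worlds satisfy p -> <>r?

Let φ = p -> <>r. Evaluate φ at each world:
  u (successors {u, w, x, z}): φ is true.
  v (successors {v}): φ is true.
  w (successors {u, v, y, z}): φ is false.
  x (successors {u, x, y}): φ is true.
  y (successors {x, y}): φ is false.
  z (successors {v, x}): φ is true.
For instance, at z:
  At z: p is false, <>r is false, so p -> <>r is true.
    At z: <>r requires r at some successor in {v, x}.
      At v: r is false.
      At x: r is false.
    So <>r is false at z.
Satisfying worlds: {u, v, x, z}

4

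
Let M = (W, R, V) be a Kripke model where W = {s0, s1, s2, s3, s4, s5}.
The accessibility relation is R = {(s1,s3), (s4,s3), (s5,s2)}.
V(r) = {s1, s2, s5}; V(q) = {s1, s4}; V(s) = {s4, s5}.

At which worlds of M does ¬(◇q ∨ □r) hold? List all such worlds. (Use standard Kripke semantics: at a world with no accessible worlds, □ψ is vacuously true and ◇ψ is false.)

Let φ = ¬(◇q ∨ □r). Evaluate φ at each world:
  s0 (successors ∅): φ is false.
  s1 (successors {s3}): φ is true.
  s2 (successors ∅): φ is false.
  s3 (successors ∅): φ is false.
  s4 (successors {s3}): φ is true.
  s5 (successors {s2}): φ is false.
For instance, at s1:
  At s1: ◇q ∨ □r is false, so ¬(◇q ∨ □r) is true.
    At s1: ◇q is false, □r is false, so ◇q ∨ □r is false.
      At s1: ◇q requires q at some successor in {s3}.
        At s3: q is false.
      So ◇q is false at s1.
      At s1: □r requires r at every successor {s3}.
        r fails at s3, so □r is false at s1.
Satisfying worlds: {s1, s4}

s1, s4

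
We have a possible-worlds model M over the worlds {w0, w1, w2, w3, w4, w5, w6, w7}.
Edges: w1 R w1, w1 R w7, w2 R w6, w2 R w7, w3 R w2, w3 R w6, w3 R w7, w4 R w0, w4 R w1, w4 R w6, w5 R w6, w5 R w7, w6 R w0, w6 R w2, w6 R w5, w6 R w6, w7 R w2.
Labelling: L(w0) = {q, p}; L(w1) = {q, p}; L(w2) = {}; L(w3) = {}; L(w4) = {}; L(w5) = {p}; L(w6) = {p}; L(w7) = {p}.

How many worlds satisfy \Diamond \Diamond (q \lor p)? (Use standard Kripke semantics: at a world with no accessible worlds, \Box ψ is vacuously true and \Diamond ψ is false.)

Let φ = \Diamond \Diamond (q \lor p). Evaluate φ at each world:
  w0 (successors ∅): φ is false.
  w1 (successors {w1, w7}): φ is true.
  w2 (successors {w6, w7}): φ is true.
  w3 (successors {w2, w6, w7}): φ is true.
  w4 (successors {w0, w1, w6}): φ is true.
  w5 (successors {w6, w7}): φ is true.
  w6 (successors {w0, w2, w5, w6}): φ is true.
  w7 (successors {w2}): φ is true.
For instance, at w6:
  At w6: \Diamond \Diamond (q \lor p) requires \Diamond (q \lor p) at some successor in {w0, w2, w5, w6}.
    \Diamond (q \lor p) holds at w2, so \Diamond \Diamond (q \lor p) is true at w6.
      At w2: \Diamond (q \lor p) requires q \lor p at some successor in {w6, w7}.
        q \lor p holds at w6, so \Diamond (q \lor p) is true at w2.
Satisfying worlds: {w1, w2, w3, w4, w5, w6, w7}

7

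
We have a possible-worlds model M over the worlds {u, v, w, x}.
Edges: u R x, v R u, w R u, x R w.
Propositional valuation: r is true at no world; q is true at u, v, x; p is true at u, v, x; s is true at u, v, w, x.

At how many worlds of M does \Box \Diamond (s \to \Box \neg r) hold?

Let φ = \Box \Diamond (s \to \Box \neg r). Evaluate φ at each world:
  u (successors {x}): φ is true.
  v (successors {u}): φ is true.
  w (successors {u}): φ is true.
  x (successors {w}): φ is true.
For instance, at v:
  At v: \Box \Diamond (s \to \Box \neg r) requires \Diamond (s \to \Box \neg r) at every successor {u}.
      At u: \Diamond (s \to \Box \neg r) requires s \to \Box \neg r at some successor in {x}.
        s \to \Box \neg r holds at x, so \Diamond (s \to \Box \neg r) is true at u.
  So \Box \Diamond (s \to \Box \neg r) is true at v.
Satisfying worlds: {u, v, w, x}

4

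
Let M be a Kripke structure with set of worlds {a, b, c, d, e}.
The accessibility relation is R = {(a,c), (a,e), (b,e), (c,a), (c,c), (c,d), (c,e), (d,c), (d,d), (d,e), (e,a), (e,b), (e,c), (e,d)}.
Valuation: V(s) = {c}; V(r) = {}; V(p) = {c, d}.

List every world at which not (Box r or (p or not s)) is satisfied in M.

Recall that Box ψ holds at a world iff ψ holds at every accessible world, and Dia ψ holds iff ψ holds at some accessible world.
Let φ = not (Box r or (p or not s)). Evaluate φ at each world:
  a (successors {c, e}): φ is false.
  b (successors {e}): φ is false.
  c (successors {a, c, d, e}): φ is false.
  d (successors {c, d, e}): φ is false.
  e (successors {a, b, c, d}): φ is false.
For instance, at d:
  At d: Box r or (p or not s) is true, so not (Box r or (p or not s)) is false.
    At d: Box r is false, p or not s is true, so Box r or (p or not s) is true.
      At d: Box r requires r at every successor {c, d, e}.
        r fails at c, so Box r is false at d.
Satisfying worlds: none.

none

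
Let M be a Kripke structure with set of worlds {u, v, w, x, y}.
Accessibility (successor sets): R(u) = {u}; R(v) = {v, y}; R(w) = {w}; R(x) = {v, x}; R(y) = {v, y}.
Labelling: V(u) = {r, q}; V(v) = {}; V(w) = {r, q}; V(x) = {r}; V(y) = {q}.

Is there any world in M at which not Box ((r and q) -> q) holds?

No

Let φ = not Box ((r and q) -> q). Evaluate φ at each world:
  u (successors {u}): φ is false.
  v (successors {v, y}): φ is false.
  w (successors {w}): φ is false.
  x (successors {v, x}): φ is false.
  y (successors {v, y}): φ is false.
For instance, at u:
  At u: Box ((r and q) -> q) is true, so not Box ((r and q) -> q) is false.
    At u: Box ((r and q) -> q) requires (r and q) -> q at every successor {u}.
      At u: (r and q) -> q is true.
    So Box ((r and q) -> q) is true at u.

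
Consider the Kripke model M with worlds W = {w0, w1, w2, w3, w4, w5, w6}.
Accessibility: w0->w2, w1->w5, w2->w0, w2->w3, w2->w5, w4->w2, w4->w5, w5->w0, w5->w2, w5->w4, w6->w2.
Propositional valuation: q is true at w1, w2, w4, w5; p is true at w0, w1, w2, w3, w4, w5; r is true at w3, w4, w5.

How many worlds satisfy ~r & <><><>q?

4

Let φ = ~r & <><><>q. Evaluate φ at each world:
  w0 (successors {w2}): φ is true.
  w1 (successors {w5}): φ is true.
  w2 (successors {w0, w3, w5}): φ is true.
  w3 (successors ∅): φ is false.
  w4 (successors {w2, w5}): φ is false.
  w5 (successors {w0, w2, w4}): φ is false.
  w6 (successors {w2}): φ is true.
For instance, at w6:
  At w6: ~r is true, <><><>q is true, so ~r & <><><>q is true.
    At w6: <><><>q requires <><>q at some successor in {w2}.
      <><>q holds at w2, so <><><>q is true at w6.
Satisfying worlds: {w0, w1, w2, w6}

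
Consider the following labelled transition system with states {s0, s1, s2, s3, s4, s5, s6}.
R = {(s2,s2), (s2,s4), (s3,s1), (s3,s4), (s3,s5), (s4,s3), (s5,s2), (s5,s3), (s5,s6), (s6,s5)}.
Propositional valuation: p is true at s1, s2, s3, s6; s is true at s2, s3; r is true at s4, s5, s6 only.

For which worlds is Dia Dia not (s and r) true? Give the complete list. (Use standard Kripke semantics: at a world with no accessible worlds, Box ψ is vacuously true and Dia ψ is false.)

Let φ = Dia Dia not (s and r). Evaluate φ at each world:
  s0 (successors ∅): φ is false.
  s1 (successors ∅): φ is false.
  s2 (successors {s2, s4}): φ is true.
  s3 (successors {s1, s4, s5}): φ is true.
  s4 (successors {s3}): φ is true.
  s5 (successors {s2, s3, s6}): φ is true.
  s6 (successors {s5}): φ is true.
For instance, at s6:
  At s6: Dia Dia not (s and r) requires Dia not (s and r) at some successor in {s5}.
    Dia not (s and r) holds at s5, so Dia Dia not (s and r) is true at s6.
      At s5: Dia not (s and r) requires not (s and r) at some successor in {s2, s3, s6}.
        not (s and r) holds at s2, so Dia not (s and r) is true at s5.
Satisfying worlds: {s2, s3, s4, s5, s6}

s2, s3, s4, s5, s6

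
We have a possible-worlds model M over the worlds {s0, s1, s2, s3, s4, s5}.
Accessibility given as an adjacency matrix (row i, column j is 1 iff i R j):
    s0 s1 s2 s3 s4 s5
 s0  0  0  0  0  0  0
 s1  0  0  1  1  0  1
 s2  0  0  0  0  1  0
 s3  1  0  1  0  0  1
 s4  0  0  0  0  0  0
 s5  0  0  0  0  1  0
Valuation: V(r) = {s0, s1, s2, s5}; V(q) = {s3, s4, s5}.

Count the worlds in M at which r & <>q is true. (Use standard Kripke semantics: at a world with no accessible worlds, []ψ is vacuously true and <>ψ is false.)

3

Recall that <>ψ holds at a world iff ψ holds at some accessible world.
Let φ = r & <>q. Evaluate φ at each world:
  s0 (successors ∅): φ is false.
  s1 (successors {s2, s3, s5}): φ is true.
  s2 (successors {s4}): φ is true.
  s3 (successors {s0, s2, s5}): φ is false.
  s4 (successors ∅): φ is false.
  s5 (successors {s4}): φ is true.
For instance, at s2:
  At s2: r is true, <>q is true, so r & <>q is true.
    At s2: <>q requires q at some successor in {s4}.
      q holds at s4, so <>q is true at s2.
Satisfying worlds: {s1, s2, s5}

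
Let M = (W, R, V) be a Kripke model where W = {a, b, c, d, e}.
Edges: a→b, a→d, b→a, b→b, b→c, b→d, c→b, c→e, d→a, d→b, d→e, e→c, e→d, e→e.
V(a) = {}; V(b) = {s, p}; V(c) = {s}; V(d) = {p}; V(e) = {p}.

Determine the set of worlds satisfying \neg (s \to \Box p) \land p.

Let φ = \neg (s \to \Box p) \land p. Evaluate φ at each world:
  a (successors {b, d}): φ is false.
  b (successors {a, b, c, d}): φ is true.
  c (successors {b, e}): φ is false.
  d (successors {a, b, e}): φ is false.
  e (successors {c, d, e}): φ is false.
For instance, at d:
  At d: \neg (s \to \Box p) is false, p is true, so \neg (s \to \Box p) \land p is false.
    At d: s \to \Box p is true, so \neg (s \to \Box p) is false.
      At d: s is false, \Box p is false, so s \to \Box p is true.
Satisfying worlds: {b}

b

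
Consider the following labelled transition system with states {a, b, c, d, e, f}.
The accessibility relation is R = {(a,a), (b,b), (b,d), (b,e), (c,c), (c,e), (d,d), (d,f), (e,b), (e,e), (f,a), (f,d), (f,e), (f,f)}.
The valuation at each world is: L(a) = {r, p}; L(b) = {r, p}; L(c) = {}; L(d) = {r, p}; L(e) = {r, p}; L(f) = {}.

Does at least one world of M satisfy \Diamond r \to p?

Yes

Recall that \Diamond ψ holds at a world iff ψ holds at some accessible world.
Let φ = \Diamond r \to p. Evaluate φ at each world:
  a (successors {a}): φ is true.
  b (successors {b, d, e}): φ is true.
  c (successors {c, e}): φ is false.
  d (successors {d, f}): φ is true.
  e (successors {b, e}): φ is true.
  f (successors {a, d, e, f}): φ is false.
Detail at a (witness):
  At a: \Diamond r is true, p is true, so \Diamond r \to p is true.
    At a: \Diamond r requires r at some successor in {a}.
      r holds at a, so \Diamond r is true at a.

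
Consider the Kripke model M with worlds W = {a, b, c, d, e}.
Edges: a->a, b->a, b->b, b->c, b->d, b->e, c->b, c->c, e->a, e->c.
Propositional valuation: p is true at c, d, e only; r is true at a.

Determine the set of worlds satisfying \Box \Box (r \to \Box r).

a, b, c, d, e

Let φ = \Box \Box (r \to \Box r). Evaluate φ at each world:
  a (successors {a}): φ is true.
  b (successors {a, b, c, d, e}): φ is true.
  c (successors {b, c}): φ is true.
  d (successors ∅): φ is true.
  e (successors {a, c}): φ is true.
For instance, at c:
  At c: \Box \Box (r \to \Box r) requires \Box (r \to \Box r) at every successor {b, c}.
      At b: \Box (r \to \Box r) requires r \to \Box r at every successor {a, b, c, d, e}.
        At a: r \to \Box r is true.
        At b: r \to \Box r is true.
        At c: r \to \Box r is true.
        At d: r \to \Box r is true.
        At e: r \to \Box r is true.
      So \Box (r \to \Box r) is true at b.
      At c: \Box (r \to \Box r) requires r \to \Box r at every successor {b, c}.
        At b: r \to \Box r is true.
        At c: r \to \Box r is true.
      So \Box (r \to \Box r) is true at c.
  So \Box \Box (r \to \Box r) is true at c.
Satisfying worlds: {a, b, c, d, e}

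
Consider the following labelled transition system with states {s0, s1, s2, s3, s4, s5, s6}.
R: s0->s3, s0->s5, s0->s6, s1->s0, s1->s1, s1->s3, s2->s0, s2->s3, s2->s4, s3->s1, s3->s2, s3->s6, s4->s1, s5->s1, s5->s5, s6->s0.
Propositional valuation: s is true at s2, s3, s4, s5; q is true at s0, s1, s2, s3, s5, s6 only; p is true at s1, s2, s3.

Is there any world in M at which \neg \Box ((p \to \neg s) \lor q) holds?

No

Let φ = \neg \Box ((p \to \neg s) \lor q). Evaluate φ at each world:
  s0 (successors {s3, s5, s6}): φ is false.
  s1 (successors {s0, s1, s3}): φ is false.
  s2 (successors {s0, s3, s4}): φ is false.
  s3 (successors {s1, s2, s6}): φ is false.
  s4 (successors {s1}): φ is false.
  s5 (successors {s1, s5}): φ is false.
  s6 (successors {s0}): φ is false.
For instance, at s2:
  At s2: \Box ((p \to \neg s) \lor q) is true, so \neg \Box ((p \to \neg s) \lor q) is false.
    At s2: \Box ((p \to \neg s) \lor q) requires (p \to \neg s) \lor q at every successor {s0, s3, s4}.
      At s0: (p \to \neg s) \lor q is true.
      At s3: (p \to \neg s) \lor q is true.
      At s4: (p \to \neg s) \lor q is true.
    So \Box ((p \to \neg s) \lor q) is true at s2.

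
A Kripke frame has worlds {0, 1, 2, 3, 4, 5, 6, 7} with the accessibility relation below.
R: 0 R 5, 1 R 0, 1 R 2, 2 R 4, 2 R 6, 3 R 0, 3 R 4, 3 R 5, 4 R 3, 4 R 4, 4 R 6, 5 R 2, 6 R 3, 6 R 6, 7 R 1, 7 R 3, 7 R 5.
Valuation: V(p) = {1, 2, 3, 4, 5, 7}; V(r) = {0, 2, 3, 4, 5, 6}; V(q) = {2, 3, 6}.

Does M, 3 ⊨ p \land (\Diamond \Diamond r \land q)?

Yes

At 3: p is true, \Diamond \Diamond r \land q is true, so p \land (\Diamond \Diamond r \land q) is true.
  At 3: \Diamond \Diamond r is true, q is true, so \Diamond \Diamond r \land q is true.
    At 3: \Diamond \Diamond r requires \Diamond r at some successor in {0, 4, 5}.
      \Diamond r holds at 0, so \Diamond \Diamond r is true at 3.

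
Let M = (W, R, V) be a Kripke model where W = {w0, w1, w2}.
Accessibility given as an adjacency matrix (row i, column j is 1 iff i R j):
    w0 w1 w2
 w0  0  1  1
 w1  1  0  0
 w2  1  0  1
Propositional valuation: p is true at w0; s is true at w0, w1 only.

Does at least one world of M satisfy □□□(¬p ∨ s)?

Recall that □ψ holds at a world iff ψ holds at every accessible world, and ◇ψ holds iff ψ holds at some accessible world.
Let φ = □□□(¬p ∨ s). Evaluate φ at each world:
  w0 (successors {w1, w2}): φ is true.
  w1 (successors {w0}): φ is true.
  w2 (successors {w0, w2}): φ is true.
Detail at w0 (witness):
  At w0: □□□(¬p ∨ s) requires □□(¬p ∨ s) at every successor {w1, w2}.
      At w1: □□(¬p ∨ s) requires □(¬p ∨ s) at every successor {w0}.
        At w0: □(¬p ∨ s) is true.
      So □□(¬p ∨ s) is true at w1.
      At w2: □□(¬p ∨ s) requires □(¬p ∨ s) at every successor {w0, w2}.
        At w0: □(¬p ∨ s) is true.
        At w2: □(¬p ∨ s) is true.
      So □□(¬p ∨ s) is true at w2.
  So □□□(¬p ∨ s) is true at w0.

Yes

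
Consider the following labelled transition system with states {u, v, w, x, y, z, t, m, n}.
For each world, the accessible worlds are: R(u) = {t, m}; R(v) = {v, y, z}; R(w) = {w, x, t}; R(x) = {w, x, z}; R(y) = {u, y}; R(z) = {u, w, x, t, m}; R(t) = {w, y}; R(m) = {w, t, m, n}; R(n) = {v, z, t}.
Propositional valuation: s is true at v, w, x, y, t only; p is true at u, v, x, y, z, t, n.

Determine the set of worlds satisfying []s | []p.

v, w, y, t, n

Let φ = []s | []p. Evaluate φ at each world:
  u (successors {t, m}): φ is false.
  v (successors {v, y, z}): φ is true.
  w (successors {w, x, t}): φ is true.
  x (successors {w, x, z}): φ is false.
  y (successors {u, y}): φ is true.
  z (successors {u, w, x, t, m}): φ is false.
  t (successors {w, y}): φ is true.
  m (successors {w, t, m, n}): φ is false.
  n (successors {v, z, t}): φ is true.
For instance, at n:
  At n: []s is false, []p is true, so []s | []p is true.
    At n: []s requires s at every successor {v, z, t}.
      s fails at z, so []s is false at n.
    At n: []p requires p at every successor {v, z, t}.
      At v: p is true.
      At z: p is true.
      At t: p is true.
    So []p is true at n.
Satisfying worlds: {v, w, y, t, n}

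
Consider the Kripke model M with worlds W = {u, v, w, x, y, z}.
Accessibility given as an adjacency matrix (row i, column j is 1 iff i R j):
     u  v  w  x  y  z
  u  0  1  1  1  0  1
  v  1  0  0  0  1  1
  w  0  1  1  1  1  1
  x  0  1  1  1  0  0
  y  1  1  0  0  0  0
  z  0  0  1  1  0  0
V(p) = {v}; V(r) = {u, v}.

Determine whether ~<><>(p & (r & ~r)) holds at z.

Yes

Recall that <>ψ holds at a world iff ψ holds at some accessible world.
At z: <><>(p & (r & ~r)) is false, so ~<><>(p & (r & ~r)) is true.
  At z: <><>(p & (r & ~r)) requires <>(p & (r & ~r)) at some successor in {w, x}.
    At w: <>(p & (r & ~r)) is false.
    At x: <>(p & (r & ~r)) is false.
  So <><>(p & (r & ~r)) is false at z.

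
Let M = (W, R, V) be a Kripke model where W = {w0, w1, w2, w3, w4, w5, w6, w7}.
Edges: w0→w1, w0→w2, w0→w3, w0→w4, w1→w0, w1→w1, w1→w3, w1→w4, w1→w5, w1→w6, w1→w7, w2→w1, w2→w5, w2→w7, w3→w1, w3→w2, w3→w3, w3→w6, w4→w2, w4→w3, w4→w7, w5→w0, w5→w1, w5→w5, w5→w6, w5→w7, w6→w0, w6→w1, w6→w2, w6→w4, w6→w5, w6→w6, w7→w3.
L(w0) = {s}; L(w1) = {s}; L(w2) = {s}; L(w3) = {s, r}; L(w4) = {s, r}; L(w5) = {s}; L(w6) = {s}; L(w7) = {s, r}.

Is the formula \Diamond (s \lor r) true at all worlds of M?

Yes

Recall that \Diamond ψ holds at a world iff ψ holds at some accessible world.
Let φ = \Diamond (s \lor r). Evaluate φ at each world:
  w0 (successors {w1, w2, w3, w4}): φ is true.
  w1 (successors {w0, w1, w3, w4, w5, w6, w7}): φ is true.
  w2 (successors {w1, w5, w7}): φ is true.
  w3 (successors {w1, w2, w3, w6}): φ is true.
  w4 (successors {w2, w3, w7}): φ is true.
  w5 (successors {w0, w1, w5, w6, w7}): φ is true.
  w6 (successors {w0, w1, w2, w4, w5, w6}): φ is true.
  w7 (successors {w3}): φ is true.
For instance, at w0:
  At w0: \Diamond (s \lor r) requires s \lor r at some successor in {w1, w2, w3, w4}.
    s \lor r holds at w1, so \Diamond (s \lor r) is true at w0.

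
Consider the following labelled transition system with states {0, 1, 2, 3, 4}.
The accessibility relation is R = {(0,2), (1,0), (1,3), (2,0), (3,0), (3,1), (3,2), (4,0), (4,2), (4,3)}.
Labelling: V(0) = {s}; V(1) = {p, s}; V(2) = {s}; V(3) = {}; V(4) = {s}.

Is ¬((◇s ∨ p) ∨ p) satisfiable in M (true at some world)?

Let φ = ¬((◇s ∨ p) ∨ p). Evaluate φ at each world:
  0 (successors {2}): φ is false.
  1 (successors {0, 3}): φ is false.
  2 (successors {0}): φ is false.
  3 (successors {0, 1, 2}): φ is false.
  4 (successors {0, 2, 3}): φ is false.
For instance, at 3:
  At 3: (◇s ∨ p) ∨ p is true, so ¬((◇s ∨ p) ∨ p) is false.
    At 3: ◇s ∨ p is true, p is false, so (◇s ∨ p) ∨ p is true.
      At 3: ◇s is true, p is false, so ◇s ∨ p is true.

No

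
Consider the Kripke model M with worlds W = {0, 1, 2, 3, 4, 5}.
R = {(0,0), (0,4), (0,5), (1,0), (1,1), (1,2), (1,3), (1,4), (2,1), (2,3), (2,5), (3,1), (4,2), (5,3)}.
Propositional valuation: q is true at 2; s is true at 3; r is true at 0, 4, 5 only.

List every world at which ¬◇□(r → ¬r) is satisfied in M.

3, 4

Recall that □ψ holds at a world iff ψ holds at every accessible world, and ◇ψ holds iff ψ holds at some accessible world.
Let φ = ¬◇□(r → ¬r). Evaluate φ at each world:
  0 (successors {0, 4, 5}): φ is false.
  1 (successors {0, 1, 2, 3, 4}): φ is false.
  2 (successors {1, 3, 5}): φ is false.
  3 (successors {1}): φ is true.
  4 (successors {2}): φ is true.
  5 (successors {3}): φ is false.
For instance, at 3:
  At 3: ◇□(r → ¬r) is false, so ¬◇□(r → ¬r) is true.
    At 3: ◇□(r → ¬r) requires □(r → ¬r) at some successor in {1}.
      At 1: □(r → ¬r) is false.
    So ◇□(r → ¬r) is false at 3.
Satisfying worlds: {3, 4}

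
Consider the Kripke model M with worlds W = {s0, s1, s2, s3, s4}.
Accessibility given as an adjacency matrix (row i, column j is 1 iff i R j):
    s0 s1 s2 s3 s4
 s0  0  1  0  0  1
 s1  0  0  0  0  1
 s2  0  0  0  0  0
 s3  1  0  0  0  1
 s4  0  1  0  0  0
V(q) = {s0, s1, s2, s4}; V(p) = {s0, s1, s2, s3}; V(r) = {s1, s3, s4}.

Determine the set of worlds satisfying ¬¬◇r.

s0, s1, s3, s4

Let φ = ¬¬◇r. Evaluate φ at each world:
  s0 (successors {s1, s4}): φ is true.
  s1 (successors {s4}): φ is true.
  s2 (successors ∅): φ is false.
  s3 (successors {s0, s4}): φ is true.
  s4 (successors {s1}): φ is true.
For instance, at s4:
  At s4: ¬◇r is false, so ¬¬◇r is true.
    At s4: ◇r is true, so ¬◇r is false.
      At s4: ◇r requires r at some successor in {s1}.
        r holds at s1, so ◇r is true at s4.
Satisfying worlds: {s0, s1, s3, s4}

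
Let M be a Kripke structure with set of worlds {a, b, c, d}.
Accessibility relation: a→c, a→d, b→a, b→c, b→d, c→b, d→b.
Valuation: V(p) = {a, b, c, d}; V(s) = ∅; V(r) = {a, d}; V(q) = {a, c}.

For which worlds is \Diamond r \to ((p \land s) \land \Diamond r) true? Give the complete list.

Recall that \Diamond ψ holds at a world iff ψ holds at some accessible world.
Let φ = \Diamond r \to ((p \land s) \land \Diamond r). Evaluate φ at each world:
  a (successors {c, d}): φ is false.
  b (successors {a, c, d}): φ is false.
  c (successors {b}): φ is true.
  d (successors {b}): φ is true.
For instance, at b:
  At b: \Diamond r is true, (p \land s) \land \Diamond r is false, so \Diamond r \to ((p \land s) \land \Diamond r) is false.
    At b: \Diamond r requires r at some successor in {a, c, d}.
      r holds at a, so \Diamond r is true at b.
    At b: p \land s is false, \Diamond r is true, so (p \land s) \land \Diamond r is false.
      At b: \Diamond r requires r at some successor in {a, c, d}.
        r holds at a, so \Diamond r is true at b.
Satisfying worlds: {c, d}

c, d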